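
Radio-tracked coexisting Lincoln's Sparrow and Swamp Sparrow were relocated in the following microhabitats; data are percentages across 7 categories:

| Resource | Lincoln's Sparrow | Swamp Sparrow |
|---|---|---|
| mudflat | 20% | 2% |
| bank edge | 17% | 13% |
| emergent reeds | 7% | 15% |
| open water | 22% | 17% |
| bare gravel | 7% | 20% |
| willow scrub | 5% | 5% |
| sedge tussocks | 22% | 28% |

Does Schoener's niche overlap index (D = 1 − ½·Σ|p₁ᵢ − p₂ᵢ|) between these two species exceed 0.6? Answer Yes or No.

Yes

Convert percentages to proportions (divide by 100).
Σ|p₁ᵢ − p₂ᵢ| = 0.18 + 0.04 + 0.08 + 0.05 + 0.13 + 0.00 + 0.06 = 0.54
D = 1 − ½ × 0.54 = 1 − 0.270 = 0.7300
D = 0.7300 > 0.6 → Yes.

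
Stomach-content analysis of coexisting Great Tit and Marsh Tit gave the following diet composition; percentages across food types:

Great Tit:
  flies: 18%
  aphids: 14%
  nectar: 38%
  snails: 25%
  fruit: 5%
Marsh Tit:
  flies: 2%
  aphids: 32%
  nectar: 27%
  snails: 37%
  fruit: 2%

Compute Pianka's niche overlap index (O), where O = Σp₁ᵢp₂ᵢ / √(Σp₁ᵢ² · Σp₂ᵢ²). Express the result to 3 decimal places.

0.855

Convert percentages to proportions (divide by 100).
Σ p₁ᵢp₂ᵢ = 0.0036 + 0.0448 + 0.1026 + 0.0925 + 0.0010 = 0.2445
Σp_1ᵢ² = 0.18² + 0.14² + 0.38² + 0.25² + 0.05² = 0.0324 + 0.0196 + 0.1444 + 0.0625 + 0.0025 = 0.2614
Σp_2ᵢ² = 0.02² + 0.32² + 0.27² + 0.37² + 0.02² = 0.0004 + 0.1024 + 0.0729 + 0.1369 + 0.0004 = 0.3130
O = 0.2445 / √(0.2614 × 0.3130) = 0.2445 / 0.286039 = 0.85478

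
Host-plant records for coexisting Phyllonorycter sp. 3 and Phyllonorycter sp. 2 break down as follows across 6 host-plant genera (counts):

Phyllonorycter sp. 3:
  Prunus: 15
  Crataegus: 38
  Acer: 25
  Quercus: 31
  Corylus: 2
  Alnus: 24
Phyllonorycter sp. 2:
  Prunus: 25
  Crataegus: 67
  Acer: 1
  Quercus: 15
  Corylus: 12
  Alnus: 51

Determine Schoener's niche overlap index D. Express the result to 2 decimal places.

Proportions for Phyllonorycter sp. 3 (n=135): 15/135=0.1111, 38/135=0.2815, 25/135=0.1852, 31/135=0.2296, 2/135=0.0148, 24/135=0.1778
Proportions for Phyllonorycter sp. 2 (n=171): 25/171=0.1462, 67/171=0.3918, 1/171=0.0058, 15/171=0.0877, 12/171=0.0702, 51/171=0.2982
Σ|p₁ᵢ − p₂ᵢ| = 0.0351 + 0.1103 + 0.1794 + 0.1419 + 0.0554 + 0.1204 = 0.6425
D = 1 − ½ × 0.6425 = 1 − 0.32125 = 0.67875

0.68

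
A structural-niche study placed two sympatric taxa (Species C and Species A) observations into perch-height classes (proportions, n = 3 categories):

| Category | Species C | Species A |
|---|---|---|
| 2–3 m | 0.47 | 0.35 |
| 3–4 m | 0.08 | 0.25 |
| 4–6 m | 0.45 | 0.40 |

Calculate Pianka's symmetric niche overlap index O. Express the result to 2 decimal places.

0.95

Σ p₁ᵢp₂ᵢ = 0.1645 + 0.0200 + 0.1800 = 0.3645
Σp_1ᵢ² = 0.47² + 0.08² + 0.45² = 0.2209 + 0.0064 + 0.2025 = 0.4298
Σp_2ᵢ² = 0.35² + 0.25² + 0.40² = 0.1225 + 0.0625 + 0.1600 = 0.3450
O = 0.3645 / √(0.4298 × 0.3450) = 0.3645 / 0.38507 = 0.9466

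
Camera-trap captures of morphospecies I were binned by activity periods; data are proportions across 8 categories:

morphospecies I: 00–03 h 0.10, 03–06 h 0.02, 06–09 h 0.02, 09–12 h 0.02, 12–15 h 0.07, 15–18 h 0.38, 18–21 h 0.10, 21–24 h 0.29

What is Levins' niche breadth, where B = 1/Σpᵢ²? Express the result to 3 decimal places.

Σpᵢ² = 0.10² + 0.02² + 0.02² + 0.02² + 0.07² + 0.38² + 0.10² + 0.29² = 0.0100 + 0.0004 + 0.0004 + 0.0004 + 0.0049 + 0.1444 + 0.0100 + 0.0841 = 0.2546
B = 1 / 0.2546 = 3.92773

3.928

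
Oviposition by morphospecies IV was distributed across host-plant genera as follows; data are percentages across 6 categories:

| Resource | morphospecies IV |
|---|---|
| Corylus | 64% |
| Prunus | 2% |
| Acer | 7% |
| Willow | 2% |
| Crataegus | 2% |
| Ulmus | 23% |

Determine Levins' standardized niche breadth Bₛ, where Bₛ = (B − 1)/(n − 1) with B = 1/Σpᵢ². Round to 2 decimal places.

0.23

Convert percentages to proportions (divide by 100).
Σpᵢ² = 0.64² + 0.02² + 0.07² + 0.02² + 0.02² + 0.23² = 0.4096 + 0.0004 + 0.0049 + 0.0004 + 0.0004 + 0.0529 = 0.4686
B = 1 / 0.4686 = 2.1340
Bₛ = (B − 1)/(n − 1) = (2.1340 − 1)/(6 − 1) = 1.1340/5 = 0.2268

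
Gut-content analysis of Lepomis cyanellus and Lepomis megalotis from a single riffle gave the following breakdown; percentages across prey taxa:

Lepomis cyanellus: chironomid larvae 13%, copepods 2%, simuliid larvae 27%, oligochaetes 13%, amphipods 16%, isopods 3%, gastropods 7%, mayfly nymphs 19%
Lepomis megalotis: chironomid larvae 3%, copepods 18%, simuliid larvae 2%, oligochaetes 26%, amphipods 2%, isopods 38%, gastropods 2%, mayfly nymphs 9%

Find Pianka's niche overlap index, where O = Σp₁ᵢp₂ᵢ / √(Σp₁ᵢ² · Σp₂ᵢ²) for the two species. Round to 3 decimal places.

Convert percentages to proportions (divide by 100).
Σ p₁ᵢp₂ᵢ = 0.0039 + 0.0036 + 0.0054 + 0.0338 + 0.0032 + 0.0114 + 0.0014 + 0.0171 = 0.0798
Σp_1ᵢ² = 0.13² + 0.02² + 0.27² + 0.13² + 0.16² + 0.03² + 0.07² + 0.19² = 0.0169 + 0.0004 + 0.0729 + 0.0169 + 0.0256 + 0.0009 + 0.0049 + 0.0361 = 0.1746
Σp_2ᵢ² = 0.03² + 0.18² + 0.02² + 0.26² + 0.02² + 0.38² + 0.02² + 0.09² = 0.0009 + 0.0324 + 0.0004 + 0.0676 + 0.0004 + 0.1444 + 0.0004 + 0.0081 = 0.2546
O = 0.0798 / √(0.1746 × 0.2546) = 0.0798 / 0.210839 = 0.37849

0.378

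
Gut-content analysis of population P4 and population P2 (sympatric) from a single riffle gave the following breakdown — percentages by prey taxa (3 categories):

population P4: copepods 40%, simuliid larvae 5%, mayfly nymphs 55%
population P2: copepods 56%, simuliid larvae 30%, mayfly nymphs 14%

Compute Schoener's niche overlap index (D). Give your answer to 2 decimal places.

0.59

Convert percentages to proportions (divide by 100).
Σ|p₁ᵢ − p₂ᵢ| = 0.16 + 0.25 + 0.41 = 0.82
D = 1 − ½ × 0.82 = 1 − 0.410 = 0.5900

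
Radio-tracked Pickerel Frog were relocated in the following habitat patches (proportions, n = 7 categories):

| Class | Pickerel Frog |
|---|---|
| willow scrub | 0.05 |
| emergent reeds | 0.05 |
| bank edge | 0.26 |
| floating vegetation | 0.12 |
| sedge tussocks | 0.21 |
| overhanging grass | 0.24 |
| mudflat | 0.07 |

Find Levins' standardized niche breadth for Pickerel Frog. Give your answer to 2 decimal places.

0.69

Σpᵢ² = 0.05² + 0.05² + 0.26² + 0.12² + 0.21² + 0.24² + 0.07² = 0.0025 + 0.0025 + 0.0676 + 0.0144 + 0.0441 + 0.0576 + 0.0049 = 0.1936
B = 1 / 0.1936 = 5.1653
Bₛ = (B − 1)/(n − 1) = (5.1653 − 1)/(7 − 1) = 4.1653/6 = 0.6942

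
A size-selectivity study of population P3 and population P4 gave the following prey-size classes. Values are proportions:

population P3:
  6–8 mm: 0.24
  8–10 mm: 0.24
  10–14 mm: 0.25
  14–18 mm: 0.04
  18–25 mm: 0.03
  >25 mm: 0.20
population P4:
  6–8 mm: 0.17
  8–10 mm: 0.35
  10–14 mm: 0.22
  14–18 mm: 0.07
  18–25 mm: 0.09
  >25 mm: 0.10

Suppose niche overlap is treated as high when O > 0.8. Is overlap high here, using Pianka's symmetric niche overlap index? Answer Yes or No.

Σ p₁ᵢp₂ᵢ = 0.0408 + 0.0840 + 0.0550 + 0.0028 + 0.0027 + 0.0200 = 0.2053
Σp_1ᵢ² = 0.24² + 0.24² + 0.25² + 0.04² + 0.03² + 0.20² = 0.0576 + 0.0576 + 0.0625 + 0.0016 + 0.0009 + 0.0400 = 0.2202
Σp_2ᵢ² = 0.17² + 0.35² + 0.22² + 0.07² + 0.09² + 0.10² = 0.0289 + 0.1225 + 0.0484 + 0.0049 + 0.0081 + 0.0100 = 0.2228
O = 0.2053 / √(0.2202 × 0.2228) = 0.2053 / 0.22150 = 0.9269
O = 0.9269 > 0.8 → Yes.

Yes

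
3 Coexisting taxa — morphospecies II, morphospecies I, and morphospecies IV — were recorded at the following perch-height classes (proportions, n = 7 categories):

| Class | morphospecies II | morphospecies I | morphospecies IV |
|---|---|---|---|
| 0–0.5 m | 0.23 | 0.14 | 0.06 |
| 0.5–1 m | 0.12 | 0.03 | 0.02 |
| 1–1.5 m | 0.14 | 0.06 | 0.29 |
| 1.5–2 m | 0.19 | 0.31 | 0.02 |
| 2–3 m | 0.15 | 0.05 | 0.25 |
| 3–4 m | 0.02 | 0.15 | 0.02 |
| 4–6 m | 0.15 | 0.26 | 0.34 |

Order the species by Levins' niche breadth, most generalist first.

morphospecies II > morphospecies I > morphospecies IV

Σp_IIᵢ² = 0.23² + 0.12² + 0.14² + 0.19² + 0.15² + 0.02² + 0.15² = 0.0529 + 0.0144 + 0.0196 + 0.0361 + 0.0225 + 0.0004 + 0.0225 = 0.1684
B_II = 1 / 0.1684 = 5.9382
Σp_Iᵢ² = 0.14² + 0.03² + 0.06² + 0.31² + 0.05² + 0.15² + 0.26² = 0.0196 + 0.0009 + 0.0036 + 0.0961 + 0.0025 + 0.0225 + 0.0676 = 0.2128
B_I = 1 / 0.2128 = 4.6992
Σp_IVᵢ² = 0.06² + 0.02² + 0.29² + 0.02² + 0.25² + 0.02² + 0.34² = 0.0036 + 0.0004 + 0.0841 + 0.0004 + 0.0625 + 0.0004 + 0.1156 = 0.2670
B_IV = 1 / 0.2670 = 3.7453
Ranking by B (broadest → narrowest): morphospecies II (5.94) > morphospecies I (4.70) > morphospecies IV (3.75)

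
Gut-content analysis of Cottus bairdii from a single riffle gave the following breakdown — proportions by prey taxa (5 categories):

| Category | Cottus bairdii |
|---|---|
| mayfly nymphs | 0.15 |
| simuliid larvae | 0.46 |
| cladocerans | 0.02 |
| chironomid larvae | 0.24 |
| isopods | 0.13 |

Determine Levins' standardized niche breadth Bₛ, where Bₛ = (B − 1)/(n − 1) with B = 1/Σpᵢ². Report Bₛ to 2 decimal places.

0.56

Σpᵢ² = 0.15² + 0.46² + 0.02² + 0.24² + 0.13² = 0.0225 + 0.2116 + 0.0004 + 0.0576 + 0.0169 = 0.3090
B = 1 / 0.3090 = 3.2362
Bₛ = (B − 1)/(n − 1) = (3.2362 − 1)/(5 − 1) = 2.2362/4 = 0.5591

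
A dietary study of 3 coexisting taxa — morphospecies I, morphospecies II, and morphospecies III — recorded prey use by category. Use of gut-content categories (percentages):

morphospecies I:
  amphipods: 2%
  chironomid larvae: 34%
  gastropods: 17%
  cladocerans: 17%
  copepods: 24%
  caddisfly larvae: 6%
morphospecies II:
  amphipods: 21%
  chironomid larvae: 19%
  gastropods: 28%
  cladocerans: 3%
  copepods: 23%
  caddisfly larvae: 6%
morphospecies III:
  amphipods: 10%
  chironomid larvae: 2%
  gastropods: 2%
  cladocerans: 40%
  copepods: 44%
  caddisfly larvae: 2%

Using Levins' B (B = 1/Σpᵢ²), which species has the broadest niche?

Convert percentages to proportions (divide by 100).
Σp_Iᵢ² = 0.02² + 0.34² + 0.17² + 0.17² + 0.24² + 0.06² = 0.0004 + 0.1156 + 0.0289 + 0.0289 + 0.0576 + 0.0036 = 0.2350
B_I = 1 / 0.2350 = 4.2553
Σp_IIᵢ² = 0.21² + 0.19² + 0.28² + 0.03² + 0.23² + 0.06² = 0.0441 + 0.0361 + 0.0784 + 0.0009 + 0.0529 + 0.0036 = 0.2160
B_II = 1 / 0.2160 = 4.6296
Σp_IIIᵢ² = 0.10² + 0.02² + 0.02² + 0.40² + 0.44² + 0.02² = 0.0100 + 0.0004 + 0.0004 + 0.1600 + 0.1936 + 0.0004 = 0.3648
B_III = 1 / 0.3648 = 2.7412
Highest B → broadest niche (most generalist): morphospecies II (B = 4.63).

morphospecies II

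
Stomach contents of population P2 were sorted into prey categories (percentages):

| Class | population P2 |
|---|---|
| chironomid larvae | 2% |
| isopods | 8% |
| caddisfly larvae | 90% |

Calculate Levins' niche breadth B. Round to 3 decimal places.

1.224

Convert percentages to proportions (divide by 100).
Σpᵢ² = 0.02² + 0.08² + 0.90² = 0.0004 + 0.0064 + 0.8100 = 0.8168
B = 1 / 0.8168 = 1.22429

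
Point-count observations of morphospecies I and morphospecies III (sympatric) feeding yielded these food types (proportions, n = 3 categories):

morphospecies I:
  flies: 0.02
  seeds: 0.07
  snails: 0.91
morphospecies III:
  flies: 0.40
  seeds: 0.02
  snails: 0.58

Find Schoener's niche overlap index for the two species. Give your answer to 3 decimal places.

0.620

Σ|p₁ᵢ − p₂ᵢ| = 0.38 + 0.05 + 0.33 = 0.76
D = 1 − ½ × 0.76 = 1 − 0.380 = 0.62000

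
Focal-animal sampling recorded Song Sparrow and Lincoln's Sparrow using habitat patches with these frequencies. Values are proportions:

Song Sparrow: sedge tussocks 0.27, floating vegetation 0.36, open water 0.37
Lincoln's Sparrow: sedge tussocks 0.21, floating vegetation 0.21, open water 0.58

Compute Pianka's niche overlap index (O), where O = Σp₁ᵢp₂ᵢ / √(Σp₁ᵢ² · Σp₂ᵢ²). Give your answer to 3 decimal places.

0.914

Σ p₁ᵢp₂ᵢ = 0.0567 + 0.0756 + 0.2146 = 0.3469
Σp_1ᵢ² = 0.27² + 0.36² + 0.37² = 0.0729 + 0.1296 + 0.1369 = 0.3394
Σp_2ᵢ² = 0.21² + 0.21² + 0.58² = 0.0441 + 0.0441 + 0.3364 = 0.4246
O = 0.3469 / √(0.3394 × 0.4246) = 0.3469 / 0.379617 = 0.91382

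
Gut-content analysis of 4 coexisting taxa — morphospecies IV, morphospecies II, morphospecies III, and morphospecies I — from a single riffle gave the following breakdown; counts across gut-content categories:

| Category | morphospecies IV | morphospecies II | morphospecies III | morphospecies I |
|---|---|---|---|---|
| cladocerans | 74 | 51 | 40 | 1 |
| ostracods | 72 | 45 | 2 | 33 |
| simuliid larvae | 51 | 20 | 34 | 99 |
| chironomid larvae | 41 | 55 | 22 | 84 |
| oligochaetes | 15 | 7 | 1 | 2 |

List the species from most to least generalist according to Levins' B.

morphospecies IV > morphospecies II > morphospecies III > morphospecies I

Proportions for morphospecies IV (n=253): 74/253=0.2925, 72/253=0.2846, 51/253=0.2016, 41/253=0.1621, 15/253=0.0593
Proportions for morphospecies II (n=178): 51/178=0.2865, 45/178=0.2528, 20/178=0.1124, 55/178=0.3090, 7/178=0.0393
Proportions for morphospecies III (n=99): 40/99=0.4040, 2/99=0.0202, 34/99=0.3434, 22/99=0.2222, 1/99=0.0101
Proportions for morphospecies I (n=219): 1/219=0.0046, 33/219=0.1507, 99/219=0.4521, 84/219=0.3836, 2/219=0.0091
Σp_IVᵢ² = 0.2925² + 0.2846² + 0.2016² + 0.1621² + 0.0593² = 0.085556 + 0.080997 + 0.040643 + 0.026276 + 0.003516 = 0.236988
B_IV = 1 / 0.236988 = 4.2196
Σp_IIᵢ² = 0.2865² + 0.2528² + 0.1124² + 0.3090² + 0.0393² = 0.082082 + 0.063908 + 0.012634 + 0.095481 + 0.001544 = 0.255649
B_II = 1 / 0.255649 = 3.9116
Σp_IIIᵢ² = 0.4040² + 0.0202² + 0.3434² + 0.2222² + 0.0101² = 0.163216 + 0.000408 + 0.117924 + 0.049373 + 0.000102 = 0.331023
B_III = 1 / 0.331023 = 3.0209
Σp_Iᵢ² = 0.0046² + 0.1507² + 0.4521² + 0.3836² + 0.0091² = 0.000021 + 0.022710 + 0.204394 + 0.147149 + 0.000083 = 0.374357
B_I = 1 / 0.374357 = 2.6712
Ranking by B (broadest → narrowest): morphospecies IV (4.22) > morphospecies II (3.91) > morphospecies III (3.02) > morphospecies I (2.67)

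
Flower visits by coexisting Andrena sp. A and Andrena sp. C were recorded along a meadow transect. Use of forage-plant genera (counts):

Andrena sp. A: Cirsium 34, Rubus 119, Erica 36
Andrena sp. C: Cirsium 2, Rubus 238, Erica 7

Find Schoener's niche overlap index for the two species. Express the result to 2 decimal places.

0.67

Proportions for Andrena sp. A (n=189): 34/189=0.1799, 119/189=0.6296, 36/189=0.1905
Proportions for Andrena sp. C (n=247): 2/247=0.0081, 238/247=0.9636, 7/247=0.0283
Σ|p₁ᵢ − p₂ᵢ| = 0.1718 + 0.3340 + 0.1622 = 0.6680
D = 1 − ½ × 0.6680 = 1 − 0.33400 = 0.66600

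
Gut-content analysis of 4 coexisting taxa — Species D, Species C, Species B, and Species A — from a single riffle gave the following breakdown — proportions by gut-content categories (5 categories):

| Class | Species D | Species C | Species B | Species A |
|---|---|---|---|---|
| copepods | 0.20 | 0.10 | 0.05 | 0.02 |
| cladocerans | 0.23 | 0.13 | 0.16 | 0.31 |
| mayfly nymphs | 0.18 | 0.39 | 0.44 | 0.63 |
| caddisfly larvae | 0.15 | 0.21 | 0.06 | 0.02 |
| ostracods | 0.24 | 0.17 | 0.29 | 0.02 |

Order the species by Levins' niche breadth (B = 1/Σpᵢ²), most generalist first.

Σp_Dᵢ² = 0.20² + 0.23² + 0.18² + 0.15² + 0.24² = 0.0400 + 0.0529 + 0.0324 + 0.0225 + 0.0576 = 0.2054
B_D = 1 / 0.2054 = 4.8685
Σp_Cᵢ² = 0.10² + 0.13² + 0.39² + 0.21² + 0.17² = 0.0100 + 0.0169 + 0.1521 + 0.0441 + 0.0289 = 0.2520
B_C = 1 / 0.2520 = 3.9683
Σp_Bᵢ² = 0.05² + 0.16² + 0.44² + 0.06² + 0.29² = 0.0025 + 0.0256 + 0.1936 + 0.0036 + 0.0841 = 0.3094
B_B = 1 / 0.3094 = 3.2321
Σp_Aᵢ² = 0.02² + 0.31² + 0.63² + 0.02² + 0.02² = 0.0004 + 0.0961 + 0.3969 + 0.0004 + 0.0004 = 0.4942
B_A = 1 / 0.4942 = 2.0235
Ranking by B (broadest → narrowest): Species D (4.87) > Species C (3.97) > Species B (3.23) > Species A (2.02)

Species D > Species C > Species B > Species A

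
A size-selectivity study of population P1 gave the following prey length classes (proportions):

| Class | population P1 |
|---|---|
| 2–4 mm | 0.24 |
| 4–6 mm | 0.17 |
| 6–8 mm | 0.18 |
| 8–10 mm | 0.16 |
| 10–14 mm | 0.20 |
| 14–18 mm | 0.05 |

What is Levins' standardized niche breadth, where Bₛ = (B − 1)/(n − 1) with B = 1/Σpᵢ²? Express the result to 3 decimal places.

Σpᵢ² = 0.24² + 0.17² + 0.18² + 0.16² + 0.20² + 0.05² = 0.0576 + 0.0289 + 0.0324 + 0.0256 + 0.0400 + 0.0025 = 0.1870
B = 1 / 0.1870 = 5.34759
Bₛ = (B − 1)/(n − 1) = (5.34759 − 1)/(6 − 1) = 4.34759/5 = 0.86952

0.870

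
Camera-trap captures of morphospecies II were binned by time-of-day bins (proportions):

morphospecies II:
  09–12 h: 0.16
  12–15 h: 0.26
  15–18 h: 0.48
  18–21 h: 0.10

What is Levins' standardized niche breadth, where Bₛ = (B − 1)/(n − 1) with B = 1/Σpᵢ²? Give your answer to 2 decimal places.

0.67

Σpᵢ² = 0.16² + 0.26² + 0.48² + 0.10² = 0.0256 + 0.0676 + 0.2304 + 0.0100 = 0.3336
B = 1 / 0.3336 = 2.9976
Bₛ = (B − 1)/(n − 1) = (2.9976 − 1)/(4 − 1) = 1.9976/3 = 0.6659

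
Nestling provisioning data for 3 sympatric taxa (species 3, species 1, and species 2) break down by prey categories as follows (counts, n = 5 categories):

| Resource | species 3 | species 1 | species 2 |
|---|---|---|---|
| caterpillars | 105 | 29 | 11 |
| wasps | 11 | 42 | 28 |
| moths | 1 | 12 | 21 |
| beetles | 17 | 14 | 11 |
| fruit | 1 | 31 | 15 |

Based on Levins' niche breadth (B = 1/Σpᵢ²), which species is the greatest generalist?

Proportions for species 3 (n=135): 105/135=0.7778, 11/135=0.0815, 1/135=0.0074, 17/135=0.1259, 1/135=0.0074
Proportions for species 1 (n=128): 29/128=0.2266, 42/128=0.3281, 12/128=0.0938, 14/128=0.1094, 31/128=0.2422
Proportions for species 2 (n=86): 11/86=0.1279, 28/86=0.3256, 21/86=0.2442, 11/86=0.1279, 15/86=0.1744
Σp_3ᵢ² = 0.7778² + 0.0815² + 0.0074² + 0.1259² + 0.0074² = 0.604973 + 0.006642 + 0.000055 + 0.015851 + 0.000055 = 0.627576
B_3 = 1 / 0.627576 = 1.5934
Σp_1ᵢ² = 0.2266² + 0.3281² + 0.0938² + 0.1094² + 0.2422² = 0.051348 + 0.107650 + 0.008798 + 0.011968 + 0.058661 = 0.238425
B_1 = 1 / 0.238425 = 4.1942
Σp_2ᵢ² = 0.1279² + 0.3256² + 0.2442² + 0.1279² + 0.1744² = 0.016358 + 0.106015 + 0.059634 + 0.016358 + 0.030415 = 0.228780
B_2 = 1 / 0.228780 = 4.3710
Highest B → broadest niche (most generalist): species 2 (B = 4.37).

species 2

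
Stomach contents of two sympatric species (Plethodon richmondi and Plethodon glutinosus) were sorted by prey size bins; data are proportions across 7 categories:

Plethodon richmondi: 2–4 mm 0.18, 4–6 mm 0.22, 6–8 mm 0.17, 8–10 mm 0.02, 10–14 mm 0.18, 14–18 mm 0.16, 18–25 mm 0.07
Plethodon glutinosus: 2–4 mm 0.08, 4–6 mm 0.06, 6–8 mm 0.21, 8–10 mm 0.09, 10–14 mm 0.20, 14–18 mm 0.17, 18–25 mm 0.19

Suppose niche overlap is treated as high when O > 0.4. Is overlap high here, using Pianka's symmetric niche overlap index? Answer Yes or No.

Yes

Σ p₁ᵢp₂ᵢ = 0.0144 + 0.0132 + 0.0357 + 0.0018 + 0.0360 + 0.0272 + 0.0133 = 0.1416
Σp_1ᵢ² = 0.18² + 0.22² + 0.17² + 0.02² + 0.18² + 0.16² + 0.07² = 0.0324 + 0.0484 + 0.0289 + 0.0004 + 0.0324 + 0.0256 + 0.0049 = 0.1730
Σp_2ᵢ² = 0.08² + 0.06² + 0.21² + 0.09² + 0.20² + 0.17² + 0.19² = 0.0064 + 0.0036 + 0.0441 + 0.0081 + 0.0400 + 0.0289 + 0.0361 = 0.1672
O = 0.1416 / √(0.1730 × 0.1672) = 0.1416 / 0.17008 = 0.8325
O = 0.8325 > 0.4 → Yes.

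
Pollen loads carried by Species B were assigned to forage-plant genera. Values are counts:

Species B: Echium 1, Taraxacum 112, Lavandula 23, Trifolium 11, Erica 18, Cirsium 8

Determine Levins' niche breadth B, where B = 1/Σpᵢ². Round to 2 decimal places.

Proportions for Species B (n=173): 1/173=0.0058, 112/173=0.6474, 23/173=0.1329, 11/173=0.0636, 18/173=0.1040, 8/173=0.0462
Σpᵢ² = 0.0058² + 0.6474² + 0.1329² + 0.0636² + 0.1040² + 0.0462² = 0.000034 + 0.419127 + 0.017662 + 0.004045 + 0.010816 + 0.002134 = 0.453818
B = 1 / 0.453818 = 2.2035

2.20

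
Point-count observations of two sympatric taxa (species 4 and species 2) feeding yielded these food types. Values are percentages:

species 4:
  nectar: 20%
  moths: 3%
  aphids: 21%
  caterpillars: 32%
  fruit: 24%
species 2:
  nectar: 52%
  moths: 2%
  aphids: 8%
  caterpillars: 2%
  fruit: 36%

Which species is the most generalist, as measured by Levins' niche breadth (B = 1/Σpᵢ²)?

Convert percentages to proportions (divide by 100).
Σp_4ᵢ² = 0.20² + 0.03² + 0.21² + 0.32² + 0.24² = 0.0400 + 0.0009 + 0.0441 + 0.1024 + 0.0576 = 0.2450
B_4 = 1 / 0.2450 = 4.0816
Σp_2ᵢ² = 0.52² + 0.02² + 0.08² + 0.02² + 0.36² = 0.2704 + 0.0004 + 0.0064 + 0.0004 + 0.1296 = 0.4072
B_2 = 1 / 0.4072 = 2.4558
Highest B → broadest niche (most generalist): species 4 (B = 4.08).

species 4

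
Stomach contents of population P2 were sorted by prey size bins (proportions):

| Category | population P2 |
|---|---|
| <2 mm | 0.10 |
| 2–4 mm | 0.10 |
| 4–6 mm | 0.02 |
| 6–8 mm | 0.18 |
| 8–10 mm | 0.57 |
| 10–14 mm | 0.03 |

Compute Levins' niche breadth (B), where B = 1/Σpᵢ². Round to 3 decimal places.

2.641

Σpᵢ² = 0.10² + 0.10² + 0.02² + 0.18² + 0.57² + 0.03² = 0.0100 + 0.0100 + 0.0004 + 0.0324 + 0.3249 + 0.0009 = 0.3786
B = 1 / 0.3786 = 2.64131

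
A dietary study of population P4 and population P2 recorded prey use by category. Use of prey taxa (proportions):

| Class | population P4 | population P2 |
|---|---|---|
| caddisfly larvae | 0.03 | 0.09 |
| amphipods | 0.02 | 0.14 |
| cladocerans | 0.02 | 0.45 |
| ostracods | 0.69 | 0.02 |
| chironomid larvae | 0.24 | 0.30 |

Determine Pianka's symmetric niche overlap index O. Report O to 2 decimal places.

Σ p₁ᵢp₂ᵢ = 0.0027 + 0.0028 + 0.0090 + 0.0138 + 0.0720 = 0.1003
Σp_1ᵢ² = 0.03² + 0.02² + 0.02² + 0.69² + 0.24² = 0.0009 + 0.0004 + 0.0004 + 0.4761 + 0.0576 = 0.5354
Σp_2ᵢ² = 0.09² + 0.14² + 0.45² + 0.02² + 0.30² = 0.0081 + 0.0196 + 0.2025 + 0.0004 + 0.0900 = 0.3206
O = 0.1003 / √(0.5354 × 0.3206) = 0.1003 / 0.41431 = 0.2421

0.24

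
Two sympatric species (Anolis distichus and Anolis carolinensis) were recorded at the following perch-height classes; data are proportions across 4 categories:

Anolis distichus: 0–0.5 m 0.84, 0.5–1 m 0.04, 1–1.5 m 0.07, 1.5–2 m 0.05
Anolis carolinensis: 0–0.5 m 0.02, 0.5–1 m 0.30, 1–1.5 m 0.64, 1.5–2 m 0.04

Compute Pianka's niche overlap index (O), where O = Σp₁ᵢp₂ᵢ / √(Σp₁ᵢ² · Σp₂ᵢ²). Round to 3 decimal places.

Σ p₁ᵢp₂ᵢ = 0.0168 + 0.0120 + 0.0448 + 0.0020 = 0.0756
Σp_1ᵢ² = 0.84² + 0.04² + 0.07² + 0.05² = 0.7056 + 0.0016 + 0.0049 + 0.0025 = 0.7146
Σp_2ᵢ² = 0.02² + 0.30² + 0.64² + 0.04² = 0.0004 + 0.0900 + 0.4096 + 0.0016 = 0.5016
O = 0.0756 / √(0.7146 × 0.5016) = 0.0756 / 0.598701 = 0.12627

0.126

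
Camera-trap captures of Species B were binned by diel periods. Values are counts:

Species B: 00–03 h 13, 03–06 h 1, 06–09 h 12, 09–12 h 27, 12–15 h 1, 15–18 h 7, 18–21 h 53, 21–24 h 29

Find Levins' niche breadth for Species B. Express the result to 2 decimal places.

4.31

Proportions for Species B (n=143): 13/143=0.0909, 1/143=0.0070, 12/143=0.0839, 27/143=0.1888, 1/143=0.0070, 7/143=0.0490, 53/143=0.3706, 29/143=0.2028
Σpᵢ² = 0.0909² + 0.0070² + 0.0839² + 0.1888² + 0.0070² + 0.0490² + 0.3706² + 0.2028² = 0.008263 + 0.000049 + 0.007039 + 0.035645 + 0.000049 + 0.002401 + 0.137344 + 0.041128 = 0.231918
B = 1 / 0.231918 = 4.3119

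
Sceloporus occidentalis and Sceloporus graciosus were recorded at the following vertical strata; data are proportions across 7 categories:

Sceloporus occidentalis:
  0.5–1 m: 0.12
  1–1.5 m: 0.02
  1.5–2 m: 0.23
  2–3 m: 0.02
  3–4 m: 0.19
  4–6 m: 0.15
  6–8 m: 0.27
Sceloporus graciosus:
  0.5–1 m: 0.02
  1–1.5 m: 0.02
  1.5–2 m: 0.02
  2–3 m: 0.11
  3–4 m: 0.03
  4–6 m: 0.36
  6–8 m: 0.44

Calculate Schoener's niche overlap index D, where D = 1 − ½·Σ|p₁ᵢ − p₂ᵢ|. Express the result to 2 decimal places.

0.53

Σ|p₁ᵢ − p₂ᵢ| = 0.10 + 0.00 + 0.21 + 0.09 + 0.16 + 0.21 + 0.17 = 0.94
D = 1 − ½ × 0.94 = 1 − 0.470 = 0.5300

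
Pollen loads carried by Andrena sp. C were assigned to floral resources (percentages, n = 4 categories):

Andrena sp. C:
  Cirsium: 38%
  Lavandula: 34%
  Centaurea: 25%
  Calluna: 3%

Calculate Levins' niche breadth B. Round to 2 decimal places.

Convert percentages to proportions (divide by 100).
Σpᵢ² = 0.38² + 0.34² + 0.25² + 0.03² = 0.1444 + 0.1156 + 0.0625 + 0.0009 = 0.3234
B = 1 / 0.3234 = 3.0921

3.09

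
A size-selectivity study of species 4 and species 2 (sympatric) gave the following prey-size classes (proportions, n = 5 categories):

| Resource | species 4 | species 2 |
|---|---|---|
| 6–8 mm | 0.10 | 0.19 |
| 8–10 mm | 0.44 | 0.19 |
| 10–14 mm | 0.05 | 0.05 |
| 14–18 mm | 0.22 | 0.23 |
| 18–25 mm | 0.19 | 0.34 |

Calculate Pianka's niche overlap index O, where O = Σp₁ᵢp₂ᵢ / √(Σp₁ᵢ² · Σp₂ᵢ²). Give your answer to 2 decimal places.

Σ p₁ᵢp₂ᵢ = 0.0190 + 0.0836 + 0.0025 + 0.0506 + 0.0646 = 0.2203
Σp_1ᵢ² = 0.10² + 0.44² + 0.05² + 0.22² + 0.19² = 0.0100 + 0.1936 + 0.0025 + 0.0484 + 0.0361 = 0.2906
Σp_2ᵢ² = 0.19² + 0.19² + 0.05² + 0.23² + 0.34² = 0.0361 + 0.0361 + 0.0025 + 0.0529 + 0.1156 = 0.2432
O = 0.2203 / √(0.2906 × 0.2432) = 0.2203 / 0.26585 = 0.8287

0.83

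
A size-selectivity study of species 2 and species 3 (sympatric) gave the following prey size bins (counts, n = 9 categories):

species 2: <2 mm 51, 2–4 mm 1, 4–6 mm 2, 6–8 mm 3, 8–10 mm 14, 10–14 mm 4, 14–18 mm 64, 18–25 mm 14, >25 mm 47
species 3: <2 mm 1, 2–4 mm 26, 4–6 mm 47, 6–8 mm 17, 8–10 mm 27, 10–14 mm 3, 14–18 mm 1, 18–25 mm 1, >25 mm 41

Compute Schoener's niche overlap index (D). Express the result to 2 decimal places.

0.37

Proportions for species 2 (n=200): 51/200=0.2550, 1/200=0.0050, 2/200=0.0100, 3/200=0.0150, 14/200=0.0700, 4/200=0.0200, 64/200=0.3200, 14/200=0.0700, 47/200=0.2350
Proportions for species 3 (n=164): 1/164=0.0061, 26/164=0.1585, 47/164=0.2866, 17/164=0.1037, 27/164=0.1646, 3/164=0.0183, 1/164=0.0061, 1/164=0.0061, 41/164=0.2500
Σ|p₁ᵢ − p₂ᵢ| = 0.2489 + 0.1535 + 0.2766 + 0.0887 + 0.0946 + 0.0017 + 0.3139 + 0.0639 + 0.0150 = 1.2568
D = 1 − ½ × 1.2568 = 1 − 0.62840 = 0.37160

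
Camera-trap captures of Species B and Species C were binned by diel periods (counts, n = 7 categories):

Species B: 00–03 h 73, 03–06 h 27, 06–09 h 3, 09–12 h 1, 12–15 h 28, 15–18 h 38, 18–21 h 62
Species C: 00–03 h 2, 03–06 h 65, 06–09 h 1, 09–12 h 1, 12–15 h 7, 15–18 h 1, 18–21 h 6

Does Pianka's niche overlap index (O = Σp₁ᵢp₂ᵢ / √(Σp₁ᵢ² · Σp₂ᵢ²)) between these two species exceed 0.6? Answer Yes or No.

Proportions for Species B (n=232): 73/232=0.3147, 27/232=0.1164, 3/232=0.0129, 1/232=0.0043, 28/232=0.1207, 38/232=0.1638, 62/232=0.2672
Proportions for Species C (n=83): 2/83=0.0241, 65/83=0.7831, 1/83=0.0120, 1/83=0.0120, 7/83=0.0843, 1/83=0.0120, 6/83=0.0723
Σ p₁ᵢp₂ᵢ = 0.007584 + 0.091153 + 0.000155 + 0.000052 + 0.010175 + 0.001966 + 0.019319 = 0.130404
Σp_1ᵢ² = 0.3147² + 0.1164² + 0.0129² + 0.0043² + 0.1207² + 0.1638² + 0.2672² = 0.099036 + 0.013549 + 0.000166 + 0.000018 + 0.014568 + 0.026830 + 0.071396 = 0.225563
Σp_2ᵢ² = 0.0241² + 0.7831² + 0.0120² + 0.0120² + 0.0843² + 0.0120² + 0.0723² = 0.000581 + 0.613246 + 0.000144 + 0.000144 + 0.007106 + 0.000144 + 0.005227 = 0.626592
O = 0.130404 / √(0.225563 × 0.626592) = 0.130404 / 0.3759468 = 0.3469
O = 0.3469 < 0.6 → No.

No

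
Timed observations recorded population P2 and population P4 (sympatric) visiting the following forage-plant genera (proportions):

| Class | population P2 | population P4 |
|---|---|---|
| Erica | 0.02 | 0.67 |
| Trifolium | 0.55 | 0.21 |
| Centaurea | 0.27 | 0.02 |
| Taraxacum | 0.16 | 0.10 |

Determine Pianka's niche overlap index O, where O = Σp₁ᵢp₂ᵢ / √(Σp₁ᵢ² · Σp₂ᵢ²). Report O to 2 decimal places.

Σ p₁ᵢp₂ᵢ = 0.0134 + 0.1155 + 0.0054 + 0.0160 = 0.1503
Σp_1ᵢ² = 0.02² + 0.55² + 0.27² + 0.16² = 0.0004 + 0.3025 + 0.0729 + 0.0256 = 0.4014
Σp_2ᵢ² = 0.67² + 0.21² + 0.02² + 0.10² = 0.4489 + 0.0441 + 0.0004 + 0.0100 = 0.5034
O = 0.1503 / √(0.4014 × 0.5034) = 0.1503 / 0.44952 = 0.3344

0.33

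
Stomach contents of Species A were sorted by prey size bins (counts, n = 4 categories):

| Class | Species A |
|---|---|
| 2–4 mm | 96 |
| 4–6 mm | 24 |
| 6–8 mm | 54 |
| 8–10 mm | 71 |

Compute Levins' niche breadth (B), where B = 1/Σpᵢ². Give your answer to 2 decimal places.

Proportions for Species A (n=245): 96/245=0.3918, 24/245=0.0980, 54/245=0.2204, 71/245=0.2898
Σpᵢ² = 0.3918² + 0.0980² + 0.2204² + 0.2898² = 0.153507 + 0.009604 + 0.048576 + 0.083984 = 0.295671
B = 1 / 0.295671 = 3.3821

3.38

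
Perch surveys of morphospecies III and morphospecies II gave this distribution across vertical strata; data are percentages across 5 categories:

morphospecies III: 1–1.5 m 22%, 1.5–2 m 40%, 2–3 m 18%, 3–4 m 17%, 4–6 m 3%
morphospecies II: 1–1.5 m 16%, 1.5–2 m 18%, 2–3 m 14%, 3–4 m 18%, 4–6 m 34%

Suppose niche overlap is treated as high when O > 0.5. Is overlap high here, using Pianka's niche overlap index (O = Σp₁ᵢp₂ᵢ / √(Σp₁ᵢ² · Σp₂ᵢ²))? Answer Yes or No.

Convert percentages to proportions (divide by 100).
Σ p₁ᵢp₂ᵢ = 0.0352 + 0.0720 + 0.0252 + 0.0306 + 0.0102 = 0.1732
Σp_1ᵢ² = 0.22² + 0.40² + 0.18² + 0.17² + 0.03² = 0.0484 + 0.1600 + 0.0324 + 0.0289 + 0.0009 = 0.2706
Σp_2ᵢ² = 0.16² + 0.18² + 0.14² + 0.18² + 0.34² = 0.0256 + 0.0324 + 0.0196 + 0.0324 + 0.1156 = 0.2256
O = 0.1732 / √(0.2706 × 0.2256) = 0.1732 / 0.24708 = 0.7010
O = 0.7010 > 0.5 → Yes.

Yes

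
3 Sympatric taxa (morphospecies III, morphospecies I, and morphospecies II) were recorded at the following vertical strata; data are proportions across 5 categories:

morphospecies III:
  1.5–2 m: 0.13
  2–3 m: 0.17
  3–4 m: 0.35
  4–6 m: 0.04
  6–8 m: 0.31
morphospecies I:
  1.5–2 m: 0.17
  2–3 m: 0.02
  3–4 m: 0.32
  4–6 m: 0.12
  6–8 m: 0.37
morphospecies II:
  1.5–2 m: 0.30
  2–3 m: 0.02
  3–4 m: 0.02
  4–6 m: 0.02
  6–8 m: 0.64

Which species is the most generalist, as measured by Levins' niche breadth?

morphospecies III

Σp_IIIᵢ² = 0.13² + 0.17² + 0.35² + 0.04² + 0.31² = 0.0169 + 0.0289 + 0.1225 + 0.0016 + 0.0961 = 0.2660
B_III = 1 / 0.2660 = 3.7594
Σp_Iᵢ² = 0.17² + 0.02² + 0.32² + 0.12² + 0.37² = 0.0289 + 0.0004 + 0.1024 + 0.0144 + 0.1369 = 0.2830
B_I = 1 / 0.2830 = 3.5336
Σp_IIᵢ² = 0.30² + 0.02² + 0.02² + 0.02² + 0.64² = 0.0900 + 0.0004 + 0.0004 + 0.0004 + 0.4096 = 0.5008
B_II = 1 / 0.5008 = 1.9968
Highest B → broadest niche (most generalist): morphospecies III (B = 3.76).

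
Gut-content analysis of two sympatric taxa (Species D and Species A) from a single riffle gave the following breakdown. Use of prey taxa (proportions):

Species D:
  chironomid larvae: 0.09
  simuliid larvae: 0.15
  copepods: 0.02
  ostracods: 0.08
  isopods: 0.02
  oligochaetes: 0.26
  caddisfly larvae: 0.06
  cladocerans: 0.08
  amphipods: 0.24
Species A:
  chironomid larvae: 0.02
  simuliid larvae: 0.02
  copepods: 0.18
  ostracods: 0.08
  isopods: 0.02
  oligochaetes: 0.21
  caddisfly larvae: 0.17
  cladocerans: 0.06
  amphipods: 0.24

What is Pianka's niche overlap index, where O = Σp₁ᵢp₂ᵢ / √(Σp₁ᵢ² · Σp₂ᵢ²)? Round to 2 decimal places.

0.82

Σ p₁ᵢp₂ᵢ = 0.0018 + 0.0030 + 0.0036 + 0.0064 + 0.0004 + 0.0546 + 0.0102 + 0.0048 + 0.0576 = 0.1424
Σp_1ᵢ² = 0.09² + 0.15² + 0.02² + 0.08² + 0.02² + 0.26² + 0.06² + 0.08² + 0.24² = 0.0081 + 0.0225 + 0.0004 + 0.0064 + 0.0004 + 0.0676 + 0.0036 + 0.0064 + 0.0576 = 0.1730
Σp_2ᵢ² = 0.02² + 0.02² + 0.18² + 0.08² + 0.02² + 0.21² + 0.17² + 0.06² + 0.24² = 0.0004 + 0.0004 + 0.0324 + 0.0064 + 0.0004 + 0.0441 + 0.0289 + 0.0036 + 0.0576 = 0.1742
O = 0.1424 / √(0.1730 × 0.1742) = 0.1424 / 0.17360 = 0.8203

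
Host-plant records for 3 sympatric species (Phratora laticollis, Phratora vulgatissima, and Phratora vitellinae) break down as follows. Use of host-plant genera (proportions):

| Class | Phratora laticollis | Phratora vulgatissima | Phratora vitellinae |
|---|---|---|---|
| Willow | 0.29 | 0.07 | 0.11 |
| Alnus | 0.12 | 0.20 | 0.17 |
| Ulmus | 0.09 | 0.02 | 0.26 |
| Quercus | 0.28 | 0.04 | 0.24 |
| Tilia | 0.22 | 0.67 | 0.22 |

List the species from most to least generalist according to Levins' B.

Σp_latiᵢ² = 0.29² + 0.12² + 0.09² + 0.28² + 0.22² = 0.0841 + 0.0144 + 0.0081 + 0.0784 + 0.0484 = 0.2334
B_lati = 1 / 0.2334 = 4.2845
Σp_vulgᵢ² = 0.07² + 0.20² + 0.02² + 0.04² + 0.67² = 0.0049 + 0.0400 + 0.0004 + 0.0016 + 0.4489 = 0.4958
B_vulg = 1 / 0.4958 = 2.0169
Σp_viteᵢ² = 0.11² + 0.17² + 0.26² + 0.24² + 0.22² = 0.0121 + 0.0289 + 0.0676 + 0.0576 + 0.0484 = 0.2146
B_vite = 1 / 0.2146 = 4.6598
Ranking by B (broadest → narrowest): Phratora vitellinae (4.66) > Phratora laticollis (4.28) > Phratora vulgatissima (2.02)

Phratora vitellinae > Phratora laticollis > Phratora vulgatissima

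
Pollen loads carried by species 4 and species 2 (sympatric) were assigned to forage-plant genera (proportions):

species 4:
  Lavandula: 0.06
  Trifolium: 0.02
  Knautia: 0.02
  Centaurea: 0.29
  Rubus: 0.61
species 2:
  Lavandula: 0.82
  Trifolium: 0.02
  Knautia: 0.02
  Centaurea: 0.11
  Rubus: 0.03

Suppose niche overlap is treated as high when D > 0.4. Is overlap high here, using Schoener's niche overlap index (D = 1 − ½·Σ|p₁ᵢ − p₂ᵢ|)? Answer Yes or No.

No

Σ|p₁ᵢ − p₂ᵢ| = 0.76 + 0.00 + 0.00 + 0.18 + 0.58 = 1.52
D = 1 − ½ × 1.52 = 1 − 0.760 = 0.2400
D = 0.2400 < 0.4 → No.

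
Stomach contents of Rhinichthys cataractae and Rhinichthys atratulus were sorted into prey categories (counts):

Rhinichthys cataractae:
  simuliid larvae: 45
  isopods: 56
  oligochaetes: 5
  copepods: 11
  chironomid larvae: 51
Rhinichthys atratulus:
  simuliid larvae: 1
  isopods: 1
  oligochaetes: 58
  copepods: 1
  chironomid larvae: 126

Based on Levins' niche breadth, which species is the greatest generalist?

Proportions for Rhinichthys cataractae (n=168): 45/168=0.2679, 56/168=0.3333, 5/168=0.0298, 11/168=0.0655, 51/168=0.3036
Proportions for Rhinichthys atratulus (n=187): 1/187=0.0053, 1/187=0.0053, 58/187=0.3102, 1/187=0.0053, 126/187=0.6738
Σp_cataᵢ² = 0.2679² + 0.3333² + 0.0298² + 0.0655² + 0.3036² = 0.071770 + 0.111089 + 0.000888 + 0.004290 + 0.092173 = 0.280210
B_cata = 1 / 0.280210 = 3.5688
Σp_atraᵢ² = 0.0053² + 0.0053² + 0.3102² + 0.0053² + 0.6738² = 0.000028 + 0.000028 + 0.096224 + 0.000028 + 0.454006 = 0.550314
B_atra = 1 / 0.550314 = 1.8171
Highest B → broadest niche (most generalist): Rhinichthys cataractae (B = 3.57).

Rhinichthys cataractae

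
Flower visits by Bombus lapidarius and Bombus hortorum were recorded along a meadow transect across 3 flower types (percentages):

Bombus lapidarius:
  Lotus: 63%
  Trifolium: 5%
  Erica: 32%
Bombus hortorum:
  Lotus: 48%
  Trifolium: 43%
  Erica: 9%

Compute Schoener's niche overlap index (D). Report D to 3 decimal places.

0.620

Convert percentages to proportions (divide by 100).
Σ|p₁ᵢ − p₂ᵢ| = 0.15 + 0.38 + 0.23 = 0.76
D = 1 − ½ × 0.76 = 1 − 0.380 = 0.62000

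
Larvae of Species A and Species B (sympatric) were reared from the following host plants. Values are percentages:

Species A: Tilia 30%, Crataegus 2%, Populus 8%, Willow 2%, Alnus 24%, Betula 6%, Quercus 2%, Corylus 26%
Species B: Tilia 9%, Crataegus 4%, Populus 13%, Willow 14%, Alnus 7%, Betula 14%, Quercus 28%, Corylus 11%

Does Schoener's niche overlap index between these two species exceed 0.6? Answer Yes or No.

Convert percentages to proportions (divide by 100).
Σ|p₁ᵢ − p₂ᵢ| = 0.21 + 0.02 + 0.05 + 0.12 + 0.17 + 0.08 + 0.26 + 0.15 = 1.06
D = 1 − ½ × 1.06 = 1 − 0.530 = 0.4700
D = 0.4700 < 0.6 → No.

No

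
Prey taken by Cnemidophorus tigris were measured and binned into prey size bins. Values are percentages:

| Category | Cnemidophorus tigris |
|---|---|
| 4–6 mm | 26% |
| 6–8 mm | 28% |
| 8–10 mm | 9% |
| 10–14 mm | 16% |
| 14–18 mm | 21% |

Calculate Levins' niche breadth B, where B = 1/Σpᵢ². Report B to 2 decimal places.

4.47

Convert percentages to proportions (divide by 100).
Σpᵢ² = 0.26² + 0.28² + 0.09² + 0.16² + 0.21² = 0.0676 + 0.0784 + 0.0081 + 0.0256 + 0.0441 = 0.2238
B = 1 / 0.2238 = 4.4683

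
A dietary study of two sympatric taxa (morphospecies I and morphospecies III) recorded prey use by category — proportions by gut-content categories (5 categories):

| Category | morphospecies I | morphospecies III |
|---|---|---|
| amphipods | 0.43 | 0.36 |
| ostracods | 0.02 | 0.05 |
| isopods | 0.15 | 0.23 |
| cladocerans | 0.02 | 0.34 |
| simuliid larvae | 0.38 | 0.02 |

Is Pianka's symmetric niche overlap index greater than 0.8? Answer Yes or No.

Σ p₁ᵢp₂ᵢ = 0.1548 + 0.0010 + 0.0345 + 0.0068 + 0.0076 = 0.2047
Σp_1ᵢ² = 0.43² + 0.02² + 0.15² + 0.02² + 0.38² = 0.1849 + 0.0004 + 0.0225 + 0.0004 + 0.1444 = 0.3526
Σp_2ᵢ² = 0.36² + 0.05² + 0.23² + 0.34² + 0.02² = 0.1296 + 0.0025 + 0.0529 + 0.1156 + 0.0004 = 0.3010
O = 0.2047 / √(0.3526 × 0.3010) = 0.2047 / 0.32578 = 0.6283
O = 0.6283 < 0.8 → No.

No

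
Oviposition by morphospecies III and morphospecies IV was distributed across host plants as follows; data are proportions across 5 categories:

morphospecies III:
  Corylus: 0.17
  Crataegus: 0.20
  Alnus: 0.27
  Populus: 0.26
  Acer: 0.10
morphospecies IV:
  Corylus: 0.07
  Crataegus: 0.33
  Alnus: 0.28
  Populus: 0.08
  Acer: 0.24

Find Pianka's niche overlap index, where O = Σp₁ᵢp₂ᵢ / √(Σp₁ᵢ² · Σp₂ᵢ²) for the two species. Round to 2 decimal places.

Σ p₁ᵢp₂ᵢ = 0.0119 + 0.0660 + 0.0756 + 0.0208 + 0.0240 = 0.1983
Σp_1ᵢ² = 0.17² + 0.20² + 0.27² + 0.26² + 0.10² = 0.0289 + 0.0400 + 0.0729 + 0.0676 + 0.0100 = 0.2194
Σp_2ᵢ² = 0.07² + 0.33² + 0.28² + 0.08² + 0.24² = 0.0049 + 0.1089 + 0.0784 + 0.0064 + 0.0576 = 0.2562
O = 0.1983 / √(0.2194 × 0.2562) = 0.1983 / 0.23709 = 0.8364

0.84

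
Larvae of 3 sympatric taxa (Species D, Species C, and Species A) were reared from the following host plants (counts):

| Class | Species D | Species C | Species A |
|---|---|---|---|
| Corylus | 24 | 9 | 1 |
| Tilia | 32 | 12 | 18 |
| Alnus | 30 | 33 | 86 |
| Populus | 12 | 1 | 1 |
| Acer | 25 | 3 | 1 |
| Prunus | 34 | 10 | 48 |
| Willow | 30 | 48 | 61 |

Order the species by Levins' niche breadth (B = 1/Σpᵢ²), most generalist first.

Proportions for Species D (n=187): 24/187=0.1283, 32/187=0.1711, 30/187=0.1604, 12/187=0.0642, 25/187=0.1337, 34/187=0.1818, 30/187=0.1604
Proportions for Species C (n=116): 9/116=0.0776, 12/116=0.1034, 33/116=0.2845, 1/116=0.0086, 3/116=0.0259, 10/116=0.0862, 48/116=0.4138
Proportions for Species A (n=216): 1/216=0.0046, 18/216=0.0833, 86/216=0.3981, 1/216=0.0046, 1/216=0.0046, 48/216=0.2222, 61/216=0.2824
Σp_Dᵢ² = 0.1283² + 0.1711² + 0.1604² + 0.0642² + 0.1337² + 0.1818² + 0.1604² = 0.016461 + 0.029275 + 0.025728 + 0.004122 + 0.017876 + 0.033051 + 0.025728 = 0.152241
B_D = 1 / 0.152241 = 6.5685
Σp_Cᵢ² = 0.0776² + 0.1034² + 0.2845² + 0.0086² + 0.0259² + 0.0862² + 0.4138² = 0.006022 + 0.010692 + 0.080940 + 0.000074 + 0.000671 + 0.007430 + 0.171230 = 0.277059
B_C = 1 / 0.277059 = 3.6093
Σp_Aᵢ² = 0.0046² + 0.0833² + 0.3981² + 0.0046² + 0.0046² + 0.2222² + 0.2824² = 0.000021 + 0.006939 + 0.158484 + 0.000021 + 0.000021 + 0.049373 + 0.079750 = 0.294609
B_A = 1 / 0.294609 = 3.3943
Ranking by B (broadest → narrowest): Species D (6.57) > Species C (3.61) > Species A (3.39)

Species D > Species C > Species A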